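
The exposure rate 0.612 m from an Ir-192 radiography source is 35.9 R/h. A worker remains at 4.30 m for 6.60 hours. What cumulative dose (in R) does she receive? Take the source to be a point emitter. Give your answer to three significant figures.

By the inverse-square law, rate at 4.30 m:
35.9 × (0.612/4.30)² = 35.9 × 0.02026 = 0.7273 R/h.
Dose = rate × time = 0.7273 R/h × 6.600 h = 4.800 R.

4.80 R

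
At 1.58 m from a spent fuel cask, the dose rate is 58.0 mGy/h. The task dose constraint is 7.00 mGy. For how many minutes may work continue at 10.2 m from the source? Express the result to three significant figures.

302 min

Intensity scales as (d₁/d₂)², so rate at 10.2 m:
58.0 × (1.58/10.2)² = 58.0 × 0.02399 = 1.391 mGy/h.
Stay time = 7.00 mGy ÷ 1.391 mGy/h = 5.032 h = 301.9 min.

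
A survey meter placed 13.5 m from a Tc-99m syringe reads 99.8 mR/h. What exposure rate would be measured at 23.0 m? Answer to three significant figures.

34.4 mR/h

Since intensity falls as 1/r², scaling from 13.5 m to 23.0 m:
99.8 × (13.5/23.0)² = 99.8 × 0.3445 = 34.38 mR/h.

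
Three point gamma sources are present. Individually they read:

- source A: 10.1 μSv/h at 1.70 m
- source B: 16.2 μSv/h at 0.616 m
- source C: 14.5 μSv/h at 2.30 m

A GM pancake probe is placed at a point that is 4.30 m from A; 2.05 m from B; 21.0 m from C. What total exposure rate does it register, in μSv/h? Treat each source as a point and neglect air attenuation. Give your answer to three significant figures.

3.22 μSv/h

Each source contributes Iᵢ·(dᵢ/rᵢ)²; contributions add.
A: 10.1 × (1.70/4.30)² = 1.579 μSv/h
B: 16.2 × (0.616/2.05)² = 1.463 μSv/h
C: 14.5 × (2.30/21.0)² = 0.1739 μSv/h
Total = 1.579 + 1.463 + 0.1739 = 3.216 μSv/h.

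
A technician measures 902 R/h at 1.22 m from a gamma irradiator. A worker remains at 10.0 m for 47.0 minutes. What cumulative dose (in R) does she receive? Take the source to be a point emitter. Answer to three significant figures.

10.5 R

Intensity scales as (d₁/d₂)², so rate at 10.0 m:
902 × (1.22/10.0)² = 902 × 0.01488 = 13.42 R/h.
Dose = rate × time = 13.42 R/h × 0.7833 h = 10.51 R.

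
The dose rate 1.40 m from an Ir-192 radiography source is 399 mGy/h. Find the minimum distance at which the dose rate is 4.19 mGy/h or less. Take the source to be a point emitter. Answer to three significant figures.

13.7 m

Intensity scales as (d₁/d₂)², so d₂ = d₁·√(I₁/I₂).
I₁/I₂ = 399/4.19 = 95.23, so d₂ = 1.40 × √95.23 = 13.66 m.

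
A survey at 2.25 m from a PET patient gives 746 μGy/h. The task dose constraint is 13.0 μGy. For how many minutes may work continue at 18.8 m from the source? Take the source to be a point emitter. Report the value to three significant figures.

73.0 min

Using I₁d₁² = I₂d₂², rate at 18.8 m:
746 × (2.25/18.8)² = 746 × 0.01432 = 10.68 μGy/h.
Stay time = 13.0 μGy ÷ 10.68 μGy/h = 1.217 h = 73.02 min.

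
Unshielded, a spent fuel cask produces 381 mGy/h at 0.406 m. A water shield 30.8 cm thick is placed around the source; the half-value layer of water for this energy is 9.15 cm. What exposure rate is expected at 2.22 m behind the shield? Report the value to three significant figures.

1.24 mGy/h

Distance alone: (0.406/2.22)² = 0.03345, so 381 × 0.03345 = 12.74 mGy/h.
Shield: 30.8/9.15 = 3.366 half-value layers → attenuation 2^(−3.366) = 0.09699.
Combined: 12.74 × 0.09699 = 1.236 mGy/h.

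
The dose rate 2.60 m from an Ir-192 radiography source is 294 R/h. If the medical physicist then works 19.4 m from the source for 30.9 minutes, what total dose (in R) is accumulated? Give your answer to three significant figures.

Intensity scales as (d₁/d₂)², so rate at 19.4 m:
294 × (2.60/19.4)² = 294 × 0.01796 = 5.280 R/h.
Dose = rate × time = 5.280 R/h × 0.5150 h = 2.719 R.

2.72 R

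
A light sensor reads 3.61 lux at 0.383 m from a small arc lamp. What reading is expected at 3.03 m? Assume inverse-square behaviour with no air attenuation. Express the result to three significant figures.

0.0577 lux

Using I₁d₁² = I₂d₂², the rate at 3.03 m is
3.61 × (0.383/3.03)² = 3.61 × 0.01598 = 0.05769 lux.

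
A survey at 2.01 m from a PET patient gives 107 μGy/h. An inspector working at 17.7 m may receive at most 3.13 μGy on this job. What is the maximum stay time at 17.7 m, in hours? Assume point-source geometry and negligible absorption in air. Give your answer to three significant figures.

2.27 h

Using I₁d₁² = I₂d₂², rate at 17.7 m:
107 × (2.01/17.7)² = 107 × 0.01290 = 1.380 μGy/h.
Stay time = 3.13 μGy ÷ 1.380 μGy/h = 2.268 h.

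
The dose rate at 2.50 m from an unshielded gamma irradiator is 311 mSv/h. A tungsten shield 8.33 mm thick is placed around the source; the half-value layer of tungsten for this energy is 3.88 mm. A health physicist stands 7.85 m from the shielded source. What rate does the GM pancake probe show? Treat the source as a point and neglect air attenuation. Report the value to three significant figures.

7.12 mSv/h

Distance alone: (2.50/7.85)² = 0.1014, so 311 × 0.1014 = 31.54 mSv/h.
Shield: 8.33/3.88 = 2.147 half-value layers → attenuation 2^(−2.147) = 0.2258.
Combined: 31.54 × 0.2258 = 7.122 mSv/h.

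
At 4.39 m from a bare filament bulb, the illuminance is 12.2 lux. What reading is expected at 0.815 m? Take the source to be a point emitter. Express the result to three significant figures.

354 lux

Using I₁d₁² = I₂d₂², the rate at 0.815 m is
(4.39/0.815)² = 29.01, so 12.2 × 29.01 = 353.9 lux.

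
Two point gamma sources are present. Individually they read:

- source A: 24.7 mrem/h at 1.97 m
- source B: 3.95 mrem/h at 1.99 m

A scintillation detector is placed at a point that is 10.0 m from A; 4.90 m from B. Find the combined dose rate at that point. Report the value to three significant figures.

1.61 mrem/h

By superposition, sum each source's inverse-square contribution:
A: 24.7 × (1.97/10.0)² = 0.9586 mrem/h
B: 3.95 × (1.99/4.90)² = 0.6515 mrem/h
Total = 0.9586 + 0.6515 = 1.610 mrem/h.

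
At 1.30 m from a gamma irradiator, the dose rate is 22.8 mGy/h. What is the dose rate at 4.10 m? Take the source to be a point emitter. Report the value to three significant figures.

Intensity scales as (d₁/d₂)², so the rate at 4.10 m is
(1.30/4.10)² = 0.1005, so 22.8 × 0.1005 = 2.291 mGy/h.

2.29 mGy/h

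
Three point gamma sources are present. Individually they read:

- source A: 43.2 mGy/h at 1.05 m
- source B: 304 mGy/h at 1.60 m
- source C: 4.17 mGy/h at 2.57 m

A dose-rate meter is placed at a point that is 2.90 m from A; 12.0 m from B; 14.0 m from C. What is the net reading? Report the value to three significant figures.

11.2 mGy/h

By superposition, sum each source's inverse-square contribution:
A: 43.2 × (1.05/2.90)² = 5.663 mGy/h
B: 304 × (1.60/12.0)² = 5.404 mGy/h
C: 4.17 × (2.57/14.0)² = 0.1405 mGy/h
Total = 5.663 + 5.404 + 0.1405 = 11.21 mGy/h.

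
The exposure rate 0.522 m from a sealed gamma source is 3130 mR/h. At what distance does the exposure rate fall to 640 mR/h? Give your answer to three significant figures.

Applying the 1/r² law, d₂ = d₁·√(I₁/I₂).
I₁/I₂ = 3130/640 = 4.891, so d₂ = 0.522 × √4.891 = 1.154 m.

1.15 m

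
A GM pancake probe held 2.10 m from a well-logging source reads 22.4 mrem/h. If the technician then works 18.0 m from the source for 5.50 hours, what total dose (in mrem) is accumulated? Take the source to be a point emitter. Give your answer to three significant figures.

1.68 mrem

Using I₁d₁² = I₂d₂², rate at 18.0 m:
22.4 × (2.10/18.0)² = 22.4 × 0.01361 = 0.3049 mrem/h.
Dose = rate × time = 0.3049 mrem/h × 5.500 h = 1.677 mrem.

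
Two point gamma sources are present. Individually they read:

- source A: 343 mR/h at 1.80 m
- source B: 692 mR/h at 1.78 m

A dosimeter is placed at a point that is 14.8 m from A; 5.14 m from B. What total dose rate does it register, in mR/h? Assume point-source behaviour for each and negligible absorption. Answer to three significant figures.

Each source contributes Iᵢ·(dᵢ/rᵢ)²; contributions add.
A: 343 × (1.80/14.8)² = 5.074 mR/h
B: 692 × (1.78/5.14)² = 82.99 mR/h
Total = 5.074 + 82.99 = 88.06 mR/h.

88.1 mR/h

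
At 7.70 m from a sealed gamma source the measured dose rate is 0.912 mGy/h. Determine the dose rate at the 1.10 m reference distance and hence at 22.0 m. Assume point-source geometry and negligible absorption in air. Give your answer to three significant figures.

44.7 mGy/h; 0.112 mGy/h

Applying the 1/r² law,
At 1.10 m: (7.70/1.10)² = 49.00, so 0.912 × 49.00 = 44.69 mGy/h
At 22.0 m: (1.10/22.0)² = 0.002500, so 44.69 × 0.002500 = 0.1117 mGy/h.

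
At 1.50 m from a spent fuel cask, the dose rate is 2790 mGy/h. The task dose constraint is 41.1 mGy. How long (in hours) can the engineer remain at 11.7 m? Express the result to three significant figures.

Applying the 1/r² law, rate at 11.7 m:
2790 × (1.50/11.7)² = 2790 × 0.01644 = 45.87 mGy/h.
Stay time = 41.1 mGy ÷ 45.87 mGy/h = 0.8960 h.

0.896 h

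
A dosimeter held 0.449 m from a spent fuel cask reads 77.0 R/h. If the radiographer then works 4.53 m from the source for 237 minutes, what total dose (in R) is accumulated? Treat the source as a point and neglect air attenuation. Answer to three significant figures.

2.99 R

Using I₁d₁² = I₂d₂², rate at 4.53 m:
(0.449/4.53)² = 0.009824, so 77.0 × 0.009824 = 0.7564 R/h.
Dose = rate × time = 0.7564 R/h × 3.950 h = 2.988 R.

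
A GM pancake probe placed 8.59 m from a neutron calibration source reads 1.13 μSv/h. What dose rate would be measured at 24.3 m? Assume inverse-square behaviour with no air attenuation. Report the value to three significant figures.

0.141 μSv/h

Intensity scales as (d₁/d₂)², so scaling from 8.59 m to 24.3 m:
(8.59/24.3)² = 0.1250, so 1.13 × 0.1250 = 0.1412 μSv/h.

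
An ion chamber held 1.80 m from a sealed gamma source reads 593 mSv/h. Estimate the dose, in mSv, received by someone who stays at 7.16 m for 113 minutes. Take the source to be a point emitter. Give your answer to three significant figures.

70.6 mSv

By the inverse-square law, rate at 7.16 m:
593 × (1.80/7.16)² = 593 × 0.06320 = 37.48 mSv/h.
Dose = rate × time = 37.48 mSv/h × 1.883 h = 70.57 mSv.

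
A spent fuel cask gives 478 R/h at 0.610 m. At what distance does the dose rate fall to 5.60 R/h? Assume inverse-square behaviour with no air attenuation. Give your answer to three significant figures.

By the inverse-square law, d₂ = d₁·√(I₁/I₂).
I₁/I₂ = 478/5.60 = 85.36, so d₂ = 0.610 × √85.36 = 5.636 m.

5.64 m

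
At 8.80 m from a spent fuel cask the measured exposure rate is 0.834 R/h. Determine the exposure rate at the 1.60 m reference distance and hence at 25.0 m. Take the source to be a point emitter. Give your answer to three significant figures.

25.2 R/h; 0.103 R/h

Applying the 1/r² law,
At 1.60 m: 0.834 × (8.80/1.60)² = 0.834 × 30.25 = 25.23 R/h
At 25.0 m: (1.60/25.0)² = 0.004096, so 25.23 × 0.004096 = 0.1033 R/h.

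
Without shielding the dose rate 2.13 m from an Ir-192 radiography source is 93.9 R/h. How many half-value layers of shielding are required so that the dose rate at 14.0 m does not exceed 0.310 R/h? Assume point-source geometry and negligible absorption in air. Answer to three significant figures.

2.81 half-value layers

At 14.0 m, distance alone gives (2.13/14.0)² = 0.02315, so 93.9 × 0.02315 = 2.174 R/h.
Further attenuation needed: 2.174/0.310 = 7.013.
n = log₂(7.013) = 2.810 half-value layers.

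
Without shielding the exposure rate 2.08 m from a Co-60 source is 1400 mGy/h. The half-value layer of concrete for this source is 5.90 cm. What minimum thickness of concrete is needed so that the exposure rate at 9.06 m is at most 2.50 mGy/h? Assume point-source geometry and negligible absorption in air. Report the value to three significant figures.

At 9.06 m, distance alone gives 1400 × (2.08/9.06)² = 1400 × 0.05271 = 73.79 mGy/h.
Further attenuation needed: 73.79/2.50 = 29.52.
n = log₂(29.52) = 4.884 half-value layers.
Thickness = 4.884 × 5.90 cm = 28.82 cm.

28.8 cm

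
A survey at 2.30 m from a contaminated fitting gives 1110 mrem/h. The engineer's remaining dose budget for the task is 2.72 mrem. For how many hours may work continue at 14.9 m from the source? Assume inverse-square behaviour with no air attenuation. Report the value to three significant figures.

Since intensity falls as 1/r², rate at 14.9 m:
(2.30/14.9)² = 0.02383, so 1110 × 0.02383 = 26.45 mrem/h.
Stay time = 2.72 mrem ÷ 26.45 mrem/h = 0.1028 h.

0.103 h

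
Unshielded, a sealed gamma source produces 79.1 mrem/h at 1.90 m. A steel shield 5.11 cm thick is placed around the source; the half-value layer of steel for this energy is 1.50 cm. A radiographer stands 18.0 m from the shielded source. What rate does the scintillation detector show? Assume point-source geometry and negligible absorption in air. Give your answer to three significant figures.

0.0831 mrem/h

Distance alone: (1.90/18.0)² = 0.01114, so 79.1 × 0.01114 = 0.8812 mrem/h.
Shield: 5.11/1.50 = 3.407 half-value layers → attenuation 2^(−3.407) = 0.09427.
Combined: 0.8812 × 0.09427 = 0.08307 mrem/h.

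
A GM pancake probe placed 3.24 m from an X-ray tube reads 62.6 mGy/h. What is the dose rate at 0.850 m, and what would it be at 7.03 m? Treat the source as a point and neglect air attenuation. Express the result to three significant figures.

Intensity scales as (d₁/d₂)², so
At 0.850 m: 62.6 × (3.24/0.850)² = 62.6 × 14.53 = 909.6 mGy/h
At 7.03 m: (0.850/7.03)² = 0.01462, so 909.6 × 0.01462 = 13.30 mGy/h.

910 mGy/h; 13.3 mGy/h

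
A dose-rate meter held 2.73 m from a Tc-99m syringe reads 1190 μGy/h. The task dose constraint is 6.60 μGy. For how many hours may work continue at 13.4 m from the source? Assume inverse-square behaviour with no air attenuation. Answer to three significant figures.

Intensity scales as (d₁/d₂)², so rate at 13.4 m:
(2.73/13.4)² = 0.04151, so 1190 × 0.04151 = 49.40 μGy/h.
Stay time = 6.60 μGy ÷ 49.40 μGy/h = 0.1336 h.

0.134 h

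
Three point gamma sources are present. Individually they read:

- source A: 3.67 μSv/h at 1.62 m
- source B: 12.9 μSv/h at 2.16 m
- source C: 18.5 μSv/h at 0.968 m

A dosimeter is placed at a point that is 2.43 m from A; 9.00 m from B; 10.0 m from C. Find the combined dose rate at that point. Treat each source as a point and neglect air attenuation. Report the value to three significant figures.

By superposition, sum each source's inverse-square contribution:
A: 3.67 × (1.62/2.43)² = 1.631 μSv/h
B: 12.9 × (2.16/9.00)² = 0.7430 μSv/h
C: 18.5 × (0.968/10.0)² = 0.1733 μSv/h
Total = 1.631 + 0.7430 + 0.1733 = 2.547 μSv/h.

2.55 μSv/h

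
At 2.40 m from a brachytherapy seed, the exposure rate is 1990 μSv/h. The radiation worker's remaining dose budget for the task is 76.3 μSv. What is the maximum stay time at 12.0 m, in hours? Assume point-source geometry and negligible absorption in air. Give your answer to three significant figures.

0.959 h

Since intensity falls as 1/r², rate at 12.0 m:
(2.40/12.0)² = 0.04000, so 1990 × 0.04000 = 79.60 μSv/h.
Stay time = 76.3 μSv ÷ 79.60 μSv/h = 0.9585 h.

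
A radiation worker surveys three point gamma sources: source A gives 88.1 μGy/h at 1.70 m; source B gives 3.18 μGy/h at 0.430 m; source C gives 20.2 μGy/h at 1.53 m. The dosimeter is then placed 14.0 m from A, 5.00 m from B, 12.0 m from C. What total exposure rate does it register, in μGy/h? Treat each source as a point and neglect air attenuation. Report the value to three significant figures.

By superposition, sum each source's inverse-square contribution:
A: 88.1 × (1.70/14.0)² = 1.299 μGy/h
B: 3.18 × (0.430/5.00)² = 0.02352 μGy/h
C: 20.2 × (1.53/12.0)² = 0.3284 μGy/h
Total = 1.299 + 0.02352 + 0.3284 = 1.651 μGy/h.

1.65 μGy/h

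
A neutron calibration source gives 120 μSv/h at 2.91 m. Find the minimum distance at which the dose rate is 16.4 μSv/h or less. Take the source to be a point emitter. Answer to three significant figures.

7.87 m

Since intensity falls as 1/r², d₂ = d₁·√(I₁/I₂).
I₁/I₂ = 120/16.4 = 7.317, so d₂ = 2.91 × √7.317 = 7.872 m.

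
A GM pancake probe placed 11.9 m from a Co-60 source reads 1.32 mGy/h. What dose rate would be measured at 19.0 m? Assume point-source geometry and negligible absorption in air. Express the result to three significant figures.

Applying the 1/r² law, scaling from 11.9 m to 19.0 m:
1.32 × (11.9/19.0)² = 1.32 × 0.3923 = 0.5178 mGy/h.

0.518 mGy/h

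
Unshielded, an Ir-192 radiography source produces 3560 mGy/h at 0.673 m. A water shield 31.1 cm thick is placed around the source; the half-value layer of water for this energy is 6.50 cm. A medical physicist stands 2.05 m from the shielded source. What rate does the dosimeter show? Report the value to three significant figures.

13.9 mGy/h

Distance alone: (0.673/2.05)² = 0.1078, so 3560 × 0.1078 = 383.8 mGy/h.
Shield: 31.1/6.50 = 4.785 half-value layers → attenuation 2^(−4.785) = 0.03627.
Combined: 383.8 × 0.03627 = 13.92 mGy/h.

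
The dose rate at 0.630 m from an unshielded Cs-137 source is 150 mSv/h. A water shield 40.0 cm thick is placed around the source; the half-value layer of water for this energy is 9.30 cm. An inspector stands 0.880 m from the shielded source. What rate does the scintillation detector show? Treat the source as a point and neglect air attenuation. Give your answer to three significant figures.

3.90 mSv/h

Distance alone: 150 × (0.630/0.880)² = 150 × 0.5125 = 76.88 mSv/h.
Shield: 40.0/9.30 = 4.301 half-value layers → attenuation 2^(−4.301) = 0.05073.
Combined: 76.88 × 0.05073 = 3.900 mSv/h.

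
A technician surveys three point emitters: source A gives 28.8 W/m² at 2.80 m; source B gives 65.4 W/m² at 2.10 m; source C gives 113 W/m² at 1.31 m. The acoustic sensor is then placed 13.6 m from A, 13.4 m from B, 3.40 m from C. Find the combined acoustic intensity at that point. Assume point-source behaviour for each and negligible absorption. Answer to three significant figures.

19.6 W/m²

By superposition, sum each source's inverse-square contribution:
A: 28.8 × (2.80/13.6)² = 1.221 W/m²
B: 65.4 × (2.10/13.4)² = 1.606 W/m²
C: 113 × (1.31/3.40)² = 16.78 W/m²
Total = 1.221 + 1.606 + 16.78 = 19.61 W/m².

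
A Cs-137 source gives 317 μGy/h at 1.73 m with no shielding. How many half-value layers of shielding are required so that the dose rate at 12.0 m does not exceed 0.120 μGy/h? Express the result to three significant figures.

At 12.0 m, distance alone gives 317 × (1.73/12.0)² = 317 × 0.02078 = 6.587 μGy/h.
Further attenuation needed: 6.587/0.120 = 54.89.
n = log₂(54.89) = 5.778 half-value layers.

5.78 half-value layers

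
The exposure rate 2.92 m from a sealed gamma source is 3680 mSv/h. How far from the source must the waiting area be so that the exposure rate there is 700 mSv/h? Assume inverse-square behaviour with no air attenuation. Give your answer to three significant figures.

6.70 m

Using I₁d₁² = I₂d₂², d₂ = d₁·√(I₁/I₂).
I₁/I₂ = 3680/700 = 5.257, so d₂ = 2.92 × √5.257 = 6.695 m.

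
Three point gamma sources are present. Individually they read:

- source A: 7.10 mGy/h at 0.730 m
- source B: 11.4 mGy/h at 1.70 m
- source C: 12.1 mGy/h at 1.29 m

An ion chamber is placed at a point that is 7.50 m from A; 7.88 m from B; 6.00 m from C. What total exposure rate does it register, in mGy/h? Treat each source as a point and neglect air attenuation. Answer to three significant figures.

By superposition, sum each source's inverse-square contribution:
A: 7.10 × (0.730/7.50)² = 0.06726 mGy/h
B: 11.4 × (1.70/7.88)² = 0.5306 mGy/h
C: 12.1 × (1.29/6.00)² = 0.5593 mGy/h
Total = 0.06726 + 0.5306 + 0.5593 = 1.157 mGy/h.

1.16 mGy/h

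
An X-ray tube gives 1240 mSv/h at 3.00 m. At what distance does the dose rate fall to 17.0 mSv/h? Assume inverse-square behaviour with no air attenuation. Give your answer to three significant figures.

Since intensity falls as 1/r², d₂ = d₁·√(I₁/I₂).
I₁/I₂ = 1240/17.0 = 72.94, so d₂ = 3.00 × √72.94 = 25.62 m.

25.6 m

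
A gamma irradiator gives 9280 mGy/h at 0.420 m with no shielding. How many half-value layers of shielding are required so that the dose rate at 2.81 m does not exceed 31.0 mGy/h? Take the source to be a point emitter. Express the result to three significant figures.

At 2.81 m, distance alone gives 9280 × (0.420/2.81)² = 9280 × 0.02234 = 207.3 mGy/h.
Further attenuation needed: 207.3/31.0 = 6.687.
n = log₂(6.687) = 2.741 half-value layers.

2.74 half-value layers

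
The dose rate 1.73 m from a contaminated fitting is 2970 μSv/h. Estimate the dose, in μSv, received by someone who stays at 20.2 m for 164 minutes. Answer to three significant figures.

59.5 μSv

Using I₁d₁² = I₂d₂², rate at 20.2 m:
(1.73/20.2)² = 0.007335, so 2970 × 0.007335 = 21.78 μSv/h.
Dose = rate × time = 21.78 μSv/h × 2.733 h = 59.52 μSv.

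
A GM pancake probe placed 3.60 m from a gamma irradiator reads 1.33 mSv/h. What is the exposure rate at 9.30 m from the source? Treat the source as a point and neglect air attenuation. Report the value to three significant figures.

Since intensity falls as 1/r², scaling from 3.60 m to 9.30 m:
(3.60/9.30)² = 0.1498, so 1.33 × 0.1498 = 0.1992 mSv/h.

0.199 mSv/h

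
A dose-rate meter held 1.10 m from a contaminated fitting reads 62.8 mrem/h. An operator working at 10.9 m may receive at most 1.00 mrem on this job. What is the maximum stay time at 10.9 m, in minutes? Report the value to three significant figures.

By the inverse-square law, rate at 10.9 m:
62.8 × (1.10/10.9)² = 62.8 × 0.01018 = 0.6393 mrem/h.
Stay time = 1.00 mrem ÷ 0.6393 mrem/h = 1.564 h = 93.84 min.

93.8 min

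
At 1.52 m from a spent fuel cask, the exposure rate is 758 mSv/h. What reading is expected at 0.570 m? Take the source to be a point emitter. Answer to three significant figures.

Since intensity falls as 1/r², the rate at 0.570 m is
758 × (1.52/0.570)² = 758 × 7.111 = 5390 mSv/h.

5390 mSv/h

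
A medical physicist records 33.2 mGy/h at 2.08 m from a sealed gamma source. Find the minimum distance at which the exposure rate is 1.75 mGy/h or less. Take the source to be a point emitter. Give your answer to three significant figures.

By the inverse-square law, d₂ = d₁·√(I₁/I₂).
I₁/I₂ = 33.2/1.75 = 18.97, so d₂ = 2.08 × √18.97 = 9.059 m.

9.06 m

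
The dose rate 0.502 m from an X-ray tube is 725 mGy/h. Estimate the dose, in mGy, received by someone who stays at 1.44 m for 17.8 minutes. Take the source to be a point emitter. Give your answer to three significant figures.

Since intensity falls as 1/r², rate at 1.44 m:
(0.502/1.44)² = 0.1215, so 725 × 0.1215 = 88.09 mGy/h.
Dose = rate × time = 88.09 mGy/h × 0.2967 h = 26.14 mGy.

26.1 mGy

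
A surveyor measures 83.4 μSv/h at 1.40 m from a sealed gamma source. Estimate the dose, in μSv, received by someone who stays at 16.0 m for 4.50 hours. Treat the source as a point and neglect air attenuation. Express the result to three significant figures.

2.87 μSv

Intensity scales as (d₁/d₂)², so rate at 16.0 m:
83.4 × (1.40/16.0)² = 83.4 × 0.007656 = 0.6385 μSv/h.
Dose = rate × time = 0.6385 μSv/h × 4.500 h = 2.873 μSv.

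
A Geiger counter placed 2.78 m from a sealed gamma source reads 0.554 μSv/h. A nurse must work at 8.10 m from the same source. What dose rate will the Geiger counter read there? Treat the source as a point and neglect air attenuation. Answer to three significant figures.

0.0653 μSv/h

Since intensity falls as 1/r², scaling from 2.78 m to 8.10 m:
(2.78/8.10)² = 0.1178, so 0.554 × 0.1178 = 0.06526 μSv/h.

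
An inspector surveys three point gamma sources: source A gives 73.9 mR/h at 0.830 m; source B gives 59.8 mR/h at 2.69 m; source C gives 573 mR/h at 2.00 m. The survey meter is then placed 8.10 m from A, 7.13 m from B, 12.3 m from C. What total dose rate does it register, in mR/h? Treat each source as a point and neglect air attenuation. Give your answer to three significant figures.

24.4 mR/h

Each source contributes Iᵢ·(dᵢ/rᵢ)²; contributions add.
A: 73.9 × (0.830/8.10)² = 0.7759 mR/h
B: 59.8 × (2.69/7.13)² = 8.512 mR/h
C: 573 × (2.00/12.3)² = 15.15 mR/h
Total = 0.7759 + 8.512 + 15.15 = 24.44 mR/h.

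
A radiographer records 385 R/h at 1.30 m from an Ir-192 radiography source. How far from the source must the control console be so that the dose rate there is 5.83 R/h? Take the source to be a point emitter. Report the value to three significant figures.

10.6 m

Intensity scales as (d₁/d₂)², so d₂ = d₁·√(I₁/I₂).
I₁/I₂ = 385/5.83 = 66.04, so d₂ = 1.30 × √66.04 = 10.56 m.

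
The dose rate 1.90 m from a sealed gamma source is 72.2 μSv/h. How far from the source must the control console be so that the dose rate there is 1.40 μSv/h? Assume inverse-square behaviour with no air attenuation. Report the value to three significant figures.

13.6 m

Since intensity falls as 1/r², d₂ = d₁·√(I₁/I₂).
I₁/I₂ = 72.2/1.40 = 51.57, so d₂ = 1.90 × √51.57 = 13.64 m.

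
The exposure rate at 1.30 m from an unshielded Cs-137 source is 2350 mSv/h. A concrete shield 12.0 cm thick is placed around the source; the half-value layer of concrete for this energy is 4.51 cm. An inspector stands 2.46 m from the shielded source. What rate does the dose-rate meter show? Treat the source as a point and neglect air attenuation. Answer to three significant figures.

104 mSv/h

Distance alone: 2350 × (1.30/2.46)² = 2350 × 0.2793 = 656.4 mSv/h.
Shield: 12.0/4.51 = 2.661 half-value layers → attenuation 2^(−2.661) = 0.1581.
Combined: 656.4 × 0.1581 = 103.8 mSv/h.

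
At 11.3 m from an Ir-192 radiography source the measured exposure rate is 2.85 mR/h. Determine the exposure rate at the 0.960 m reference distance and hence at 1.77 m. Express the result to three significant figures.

Applying the 1/r² law,
At 0.960 m: 2.85 × (11.3/0.960)² = 2.85 × 138.6 = 395.0 mR/h
At 1.77 m: 395.0 × (0.960/1.77)² = 395.0 × 0.2942 = 116.2 mR/h.

395 mR/h; 116 mR/h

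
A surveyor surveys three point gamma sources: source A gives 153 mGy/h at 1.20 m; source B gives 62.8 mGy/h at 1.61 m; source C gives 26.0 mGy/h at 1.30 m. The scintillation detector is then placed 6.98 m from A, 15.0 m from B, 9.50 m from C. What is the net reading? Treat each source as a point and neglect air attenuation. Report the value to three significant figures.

5.73 mGy/h

By superposition, sum each source's inverse-square contribution:
A: 153 × (1.20/6.98)² = 4.522 mGy/h
B: 62.8 × (1.61/15.0)² = 0.7235 mGy/h
C: 26.0 × (1.30/9.50)² = 0.4869 mGy/h
Total = 4.522 + 0.7235 + 0.4869 = 5.732 mGy/h.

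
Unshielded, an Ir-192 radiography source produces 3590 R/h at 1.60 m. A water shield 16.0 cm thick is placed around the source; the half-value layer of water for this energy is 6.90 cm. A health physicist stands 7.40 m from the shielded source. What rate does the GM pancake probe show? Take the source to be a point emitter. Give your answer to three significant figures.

33.6 R/h

Distance alone: 3590 × (1.60/7.40)² = 3590 × 0.04675 = 167.8 R/h.
Shield: 16.0/6.90 = 2.319 half-value layers → attenuation 2^(−2.319) = 0.2004.
Combined: 167.8 × 0.2004 = 33.63 R/h.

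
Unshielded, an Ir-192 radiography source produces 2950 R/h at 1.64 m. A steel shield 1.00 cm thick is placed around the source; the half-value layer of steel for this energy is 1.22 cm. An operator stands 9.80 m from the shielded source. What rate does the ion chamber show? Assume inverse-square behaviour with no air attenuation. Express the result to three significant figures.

46.8 R/h

Distance alone: (1.64/9.80)² = 0.02800, so 2950 × 0.02800 = 82.60 R/h.
Shield: 1.00/1.22 = 0.8197 half-value layers → attenuation 2^(−0.8197) = 0.5666.
Combined: 82.60 × 0.5666 = 46.80 R/h.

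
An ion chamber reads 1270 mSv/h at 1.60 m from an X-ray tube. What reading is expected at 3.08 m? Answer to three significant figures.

Intensity scales as (d₁/d₂)², so the rate at 3.08 m is
(1.60/3.08)² = 0.2699, so 1270 × 0.2699 = 342.8 mSv/h.

343 mSv/h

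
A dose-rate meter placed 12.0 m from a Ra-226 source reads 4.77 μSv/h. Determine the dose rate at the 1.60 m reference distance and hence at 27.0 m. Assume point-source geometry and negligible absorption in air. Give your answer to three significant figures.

268 μSv/h; 0.942 μSv/h

Using I₁d₁² = I₂d₂²,
At 1.60 m: (12.0/1.60)² = 56.25, so 4.77 × 56.25 = 268.3 μSv/h
At 27.0 m: 268.3 × (1.60/27.0)² = 268.3 × 0.003512 = 0.9423 μSv/h.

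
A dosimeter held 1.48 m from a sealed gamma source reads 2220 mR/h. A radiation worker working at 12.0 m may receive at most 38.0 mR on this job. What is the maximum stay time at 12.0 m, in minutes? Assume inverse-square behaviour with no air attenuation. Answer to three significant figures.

Applying the 1/r² law, rate at 12.0 m:
2220 × (1.48/12.0)² = 2220 × 0.01521 = 33.77 mR/h.
Stay time = 38.0 mR ÷ 33.77 mR/h = 1.125 h = 67.50 min.

67.5 min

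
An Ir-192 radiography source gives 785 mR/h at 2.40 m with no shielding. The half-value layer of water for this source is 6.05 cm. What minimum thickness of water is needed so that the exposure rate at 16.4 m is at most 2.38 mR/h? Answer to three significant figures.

At 16.4 m, distance alone gives (2.40/16.4)² = 0.02142, so 785 × 0.02142 = 16.81 mR/h.
Further attenuation needed: 16.81/2.38 = 7.063.
n = log₂(7.063) = 2.820 half-value layers.
Thickness = 2.820 × 6.05 cm = 17.06 cm.

17.1 cm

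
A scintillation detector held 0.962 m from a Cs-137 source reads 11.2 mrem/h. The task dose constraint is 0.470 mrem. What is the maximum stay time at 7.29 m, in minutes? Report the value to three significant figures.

Since intensity falls as 1/r², rate at 7.29 m:
11.2 × (0.962/7.29)² = 11.2 × 0.01741 = 0.1950 mrem/h.
Stay time = 0.470 mrem ÷ 0.1950 mrem/h = 2.410 h = 144.6 min.

145 min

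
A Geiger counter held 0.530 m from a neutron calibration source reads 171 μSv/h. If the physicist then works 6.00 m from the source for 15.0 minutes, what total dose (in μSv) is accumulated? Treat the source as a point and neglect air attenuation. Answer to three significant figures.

0.334 μSv

Intensity scales as (d₁/d₂)², so rate at 6.00 m:
(0.530/6.00)² = 0.007803, so 171 × 0.007803 = 1.334 μSv/h.
Dose = rate × time = 1.334 μSv/h × 0.2500 h = 0.3335 μSv.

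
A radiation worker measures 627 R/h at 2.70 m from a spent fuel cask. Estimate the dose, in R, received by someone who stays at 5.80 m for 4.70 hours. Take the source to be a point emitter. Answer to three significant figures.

By the inverse-square law, rate at 5.80 m:
(2.70/5.80)² = 0.2167, so 627 × 0.2167 = 135.9 R/h.
Dose = rate × time = 135.9 R/h × 4.700 h = 638.7 R.

639 R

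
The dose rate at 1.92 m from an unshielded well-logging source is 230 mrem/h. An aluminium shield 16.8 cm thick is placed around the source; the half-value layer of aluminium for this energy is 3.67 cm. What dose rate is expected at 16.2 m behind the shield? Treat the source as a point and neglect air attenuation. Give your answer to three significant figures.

0.135 mrem/h

Distance alone: 230 × (1.92/16.2)² = 230 × 0.01405 = 3.232 mrem/h.
Shield: 16.8/3.67 = 4.578 half-value layers → attenuation 2^(−4.578) = 0.04187.
Combined: 3.232 × 0.04187 = 0.1353 mrem/h.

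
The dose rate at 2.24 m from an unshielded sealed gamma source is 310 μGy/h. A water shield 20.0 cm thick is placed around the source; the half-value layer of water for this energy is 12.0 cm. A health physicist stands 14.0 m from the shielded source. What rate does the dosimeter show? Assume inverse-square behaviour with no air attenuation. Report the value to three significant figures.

Distance alone: 310 × (2.24/14.0)² = 310 × 0.02560 = 7.936 μGy/h.
Shield: 20.0/12.0 = 1.667 half-value layers → attenuation 2^(−1.667) = 0.3149.
Combined: 7.936 × 0.3149 = 2.499 μGy/h.

2.50 μGy/h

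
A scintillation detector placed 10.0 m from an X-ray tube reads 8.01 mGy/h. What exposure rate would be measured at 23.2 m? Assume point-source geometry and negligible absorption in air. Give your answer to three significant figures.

1.49 mGy/h

Intensity scales as (d₁/d₂)², so scaling from 10.0 m to 23.2 m:
8.01 × (10.0/23.2)² = 8.01 × 0.1858 = 1.488 mGy/h.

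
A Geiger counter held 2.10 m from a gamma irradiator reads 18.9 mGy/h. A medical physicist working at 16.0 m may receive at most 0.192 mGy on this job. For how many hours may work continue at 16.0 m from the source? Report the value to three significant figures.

0.590 h

Using I₁d₁² = I₂d₂², rate at 16.0 m:
18.9 × (2.10/16.0)² = 18.9 × 0.01723 = 0.3256 mGy/h.
Stay time = 0.192 mGy ÷ 0.3256 mGy/h = 0.5897 h.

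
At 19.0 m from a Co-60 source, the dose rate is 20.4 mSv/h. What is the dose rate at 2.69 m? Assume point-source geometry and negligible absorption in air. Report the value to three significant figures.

1020 mSv/h

Applying the 1/r² law, the rate at 2.69 m is
20.4 × (19.0/2.69)² = 20.4 × 49.89 = 1018 mSv/h.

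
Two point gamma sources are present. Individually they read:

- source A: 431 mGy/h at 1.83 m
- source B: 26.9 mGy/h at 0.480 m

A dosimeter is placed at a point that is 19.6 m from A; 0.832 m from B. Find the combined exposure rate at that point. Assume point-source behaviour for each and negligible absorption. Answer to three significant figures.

Each source contributes Iᵢ·(dᵢ/rᵢ)²; contributions add.
A: 431 × (1.83/19.6)² = 3.757 mGy/h
B: 26.9 × (0.480/0.832)² = 8.953 mGy/h
Total = 3.757 + 8.953 = 12.71 mGy/h.

12.7 mGy/h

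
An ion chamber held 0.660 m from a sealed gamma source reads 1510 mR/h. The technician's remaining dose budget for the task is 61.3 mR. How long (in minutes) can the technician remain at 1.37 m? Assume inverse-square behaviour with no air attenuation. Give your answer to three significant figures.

10.5 min

By the inverse-square law, rate at 1.37 m:
(0.660/1.37)² = 0.2321, so 1510 × 0.2321 = 350.5 mR/h.
Stay time = 61.3 mR ÷ 350.5 mR/h = 0.1749 h = 10.49 min.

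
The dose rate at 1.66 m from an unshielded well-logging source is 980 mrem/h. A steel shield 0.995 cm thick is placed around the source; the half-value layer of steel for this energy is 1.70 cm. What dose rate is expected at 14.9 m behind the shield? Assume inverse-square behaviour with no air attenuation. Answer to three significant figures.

Distance alone: (1.66/14.9)² = 0.01241, so 980 × 0.01241 = 12.16 mrem/h.
Shield: 0.995/1.70 = 0.5853 half-value layers → attenuation 2^(−0.5853) = 0.6665.
Combined: 12.16 × 0.6665 = 8.105 mrem/h.

8.11 mrem/h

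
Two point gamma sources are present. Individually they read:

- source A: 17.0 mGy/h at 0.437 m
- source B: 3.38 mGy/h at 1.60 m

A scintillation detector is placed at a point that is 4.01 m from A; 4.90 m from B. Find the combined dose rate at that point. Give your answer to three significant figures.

By superposition, sum each source's inverse-square contribution:
A: 17.0 × (0.437/4.01)² = 0.2019 mGy/h
B: 3.38 × (1.60/4.90)² = 0.3604 mGy/h
Total = 0.2019 + 0.3604 = 0.5623 mGy/h.

0.562 mGy/h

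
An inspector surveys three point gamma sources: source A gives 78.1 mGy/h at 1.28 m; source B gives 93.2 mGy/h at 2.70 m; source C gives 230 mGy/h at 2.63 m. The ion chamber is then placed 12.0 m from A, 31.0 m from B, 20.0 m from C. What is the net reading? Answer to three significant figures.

Each source contributes Iᵢ·(dᵢ/rᵢ)²; contributions add.
A: 78.1 × (1.28/12.0)² = 0.8886 mGy/h
B: 93.2 × (2.70/31.0)² = 0.7070 mGy/h
C: 230 × (2.63/20.0)² = 3.977 mGy/h
Total = 0.8886 + 0.7070 + 3.977 = 5.573 mGy/h.

5.57 mGy/h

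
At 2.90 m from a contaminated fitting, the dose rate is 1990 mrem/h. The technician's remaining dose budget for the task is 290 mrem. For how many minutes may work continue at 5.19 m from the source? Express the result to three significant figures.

Intensity scales as (d₁/d₂)², so rate at 5.19 m:
1990 × (2.90/5.19)² = 1990 × 0.3122 = 621.3 mrem/h.
Stay time = 290 mrem ÷ 621.3 mrem/h = 0.4668 h = 28.01 min.

28.0 min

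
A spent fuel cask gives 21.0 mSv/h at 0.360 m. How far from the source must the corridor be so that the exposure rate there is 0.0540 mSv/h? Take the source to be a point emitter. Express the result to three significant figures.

Using I₁d₁² = I₂d₂², d₂ = d₁·√(I₁/I₂).
I₁/I₂ = 21.0/0.0540 = 388.9, so d₂ = 0.360 × √388.9 = 7.099 m.

7.10 m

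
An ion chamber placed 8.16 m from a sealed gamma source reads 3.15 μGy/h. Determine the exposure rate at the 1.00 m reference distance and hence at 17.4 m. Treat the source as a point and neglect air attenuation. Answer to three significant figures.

Using I₁d₁² = I₂d₂²,
At 1.00 m: (8.16/1.00)² = 66.59, so 3.15 × 66.59 = 209.8 μGy/h
At 17.4 m: (1.00/17.4)² = 0.003303, so 209.8 × 0.003303 = 0.6930 μGy/h.

210 μGy/h; 0.693 μGy/h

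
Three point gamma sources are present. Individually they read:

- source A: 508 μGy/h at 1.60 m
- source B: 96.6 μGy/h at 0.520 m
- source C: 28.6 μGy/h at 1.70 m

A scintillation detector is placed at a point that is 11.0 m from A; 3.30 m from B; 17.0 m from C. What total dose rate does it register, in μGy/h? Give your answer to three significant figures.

By superposition, sum each source's inverse-square contribution:
A: 508 × (1.60/11.0)² = 10.75 μGy/h
B: 96.6 × (0.520/3.30)² = 2.399 μGy/h
C: 28.6 × (1.70/17.0)² = 0.2860 μGy/h
Total = 10.75 + 2.399 + 0.2860 = 13.44 μGy/h.

13.4 μGy/h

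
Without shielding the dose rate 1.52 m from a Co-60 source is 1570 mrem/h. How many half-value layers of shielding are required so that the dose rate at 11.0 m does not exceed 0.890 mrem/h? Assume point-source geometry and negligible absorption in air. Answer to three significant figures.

5.07 half-value layers

At 11.0 m, distance alone gives (1.52/11.0)² = 0.01909, so 1570 × 0.01909 = 29.97 mrem/h.
Further attenuation needed: 29.97/0.890 = 33.67.
n = log₂(33.67) = 5.073 half-value layers.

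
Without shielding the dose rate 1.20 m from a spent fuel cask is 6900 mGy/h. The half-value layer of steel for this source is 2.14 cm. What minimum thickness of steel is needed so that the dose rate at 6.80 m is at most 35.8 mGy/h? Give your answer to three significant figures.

At 6.80 m, distance alone gives (1.20/6.80)² = 0.03114, so 6900 × 0.03114 = 214.9 mGy/h.
Further attenuation needed: 214.9/35.8 = 6.003.
n = log₂(6.003) = 2.586 half-value layers.
Thickness = 2.586 × 2.14 cm = 5.534 cm.

5.53 cm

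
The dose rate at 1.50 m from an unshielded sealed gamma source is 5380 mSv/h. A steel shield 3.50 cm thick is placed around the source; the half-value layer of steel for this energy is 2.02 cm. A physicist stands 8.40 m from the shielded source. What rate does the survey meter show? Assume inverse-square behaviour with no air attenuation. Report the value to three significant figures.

51.6 mSv/h

Distance alone: (1.50/8.40)² = 0.03189, so 5380 × 0.03189 = 171.6 mSv/h.
Shield: 3.50/2.02 = 1.733 half-value layers → attenuation 2^(−1.733) = 0.3008.
Combined: 171.6 × 0.3008 = 51.62 mSv/h.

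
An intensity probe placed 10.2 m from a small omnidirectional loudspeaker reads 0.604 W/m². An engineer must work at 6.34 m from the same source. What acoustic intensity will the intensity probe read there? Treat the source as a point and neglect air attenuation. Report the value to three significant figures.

Since intensity falls as 1/r², scaling from 10.2 m to 6.34 m:
(10.2/6.34)² = 2.588, so 0.604 × 2.588 = 1.563 W/m².

1.56 W/m²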